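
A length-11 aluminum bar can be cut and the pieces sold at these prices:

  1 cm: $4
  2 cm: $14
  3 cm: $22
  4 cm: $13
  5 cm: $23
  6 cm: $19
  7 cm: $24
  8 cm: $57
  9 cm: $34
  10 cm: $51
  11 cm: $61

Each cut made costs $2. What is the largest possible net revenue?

Let r[k] be the best obtainable value from length k. For each k, try every first piece i and keep the best of price[i] + r[k−i] minus the 2 cut fee when i<k.
r[1] = 4
r[2] = max(4+4-2, 14+0) = 14
r[3] = max(4+14-2, 14+4-2, 22+0) = 22
r[4] = max(4+22-2, 14+14-2, 22+4-2, 13+0) = 26
r[5] = max(4+26-2, 14+22-2, 22+14-2, 13+4-2, 23+0) = 34
r[6] = max(4+34-2, 14+26-2, 22+22-2, 13+14-2, 23+4-2, 19+0) = 42
r[7] = max(4+42-2, 14+34-2, 22+26-2, …, 19+4-2, 24+0) = 46
r[8] = max(4+46-2, 14+42-2, 22+34-2, …, 24+4-2, 57+0) = 57
r[9] = max(4+57-2, 14+46-2, 22+42-2, …, 57+4-2, 34+0) = 62
r[10] = max(4+62-2, 14+57-2, 22+46-2, …, 34+4-2, 51+0) = 69
r[11] = max(4+69-2, 14+62-2, 22+57-2, …, 51+4-2, 61+0) = 77
One optimal plan: pieces 8 + 3 (1 cut) → $79 − $2 = $77.

77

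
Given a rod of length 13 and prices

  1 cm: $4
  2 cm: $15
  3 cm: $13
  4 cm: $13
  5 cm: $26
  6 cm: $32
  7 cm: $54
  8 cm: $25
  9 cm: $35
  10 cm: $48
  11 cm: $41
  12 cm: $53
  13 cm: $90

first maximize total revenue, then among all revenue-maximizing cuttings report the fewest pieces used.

Consider every possible first cut. r[k] is the best of p[i]+r[k−i] over all sellable i≤k.
r[1] = 4
r[2] = max(4+4, 15+0) = 15
r[3] = max(4+15, 15+4, 13+0) = 19
r[4] = max(4+19, 15+15, 13+4, 13+0) = 30
r[5] = max(4+30, 15+19, 13+15, 13+4, 26+0) = 34
r[6] = max(4+34, 15+30, 13+19, 13+15, 26+4, 32+0) = 45
r[7] = max(4+45, 15+34, 13+30, …, 32+4, 54+0) = 54
r[8] = max(4+54, 15+45, 13+34, …, 54+4, 25+0) = 60
r[9] = max(4+60, 15+54, 13+45, …, 25+4, 35+0) = 69
r[10] = max(4+69, 15+60, 13+54, …, 35+4, 48+0) = 75
r[11] = max(4+75, 15+69, 13+60, …, 48+4, 41+0) = 84
r[12] = max(4+84, 15+75, 13+69, …, 41+4, 53+0) = 90
r[13] = max(4+90, 15+84, 13+75, …, 53+4, 90+0) = 99
Maximum revenue is $99.
Now minimize piece count subject to staying optimal: for each k, pieces[k] = 1 + min over i with p[i]+r[k−i]=r[k] of pieces[k−i].
pieces[10] = 5
pieces[11] = 3
pieces[12] = 6
pieces[13] = 4

4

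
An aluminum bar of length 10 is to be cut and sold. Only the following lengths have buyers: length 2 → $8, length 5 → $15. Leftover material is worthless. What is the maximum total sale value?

40

Build r[k] bottom-up: r[k] = max over allowed piece i of (p[i] + r[k−i]).
r[1] = 0
r[2] = 8
r[3] = 8
r[4] = 16  (first piece 2, then r[2]=8)
r[5] = 16
r[6] = 24  (first piece 2, then r[4]=16)
r[7] = 24
r[8] = 32  (first piece 2, then r[6]=24)
r[9] = 32
r[10] = 40  (first piece 2, then r[8]=32)
One optimal cutting: 2 + 2 + 2 + 2 + 2 → $40.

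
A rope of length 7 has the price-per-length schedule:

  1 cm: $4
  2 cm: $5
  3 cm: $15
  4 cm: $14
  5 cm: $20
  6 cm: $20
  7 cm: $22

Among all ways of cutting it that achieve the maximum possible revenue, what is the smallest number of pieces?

Build r[k] bottom-up: r[k] = max over allowed piece i of (p[i] + r[k−i]).
r[1] = 4
r[2] = 8  (first piece 1, then r[1]=4)
r[3] = 15
r[4] = 19  (first piece 1, then r[3]=15)
r[5] = 23  (first piece 1, then r[4]=19)
r[6] = 30  (first piece 3, then r[3]=15)
r[7] = 34  (first piece 1, then r[6]=30)
Maximum revenue is $34.
Now minimize piece count subject to staying optimal: for each k, pieces[k] = 1 + min over i with p[i]+r[k−i]=r[k] of pieces[k−i].
pieces[4] = 2
pieces[5] = 3
pieces[6] = 2
pieces[7] = 3

3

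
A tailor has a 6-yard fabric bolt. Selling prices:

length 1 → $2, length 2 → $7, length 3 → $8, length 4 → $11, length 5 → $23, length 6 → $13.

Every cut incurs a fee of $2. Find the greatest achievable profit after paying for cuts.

23

Consider every possible first cut. net[k] is the best of p[i]+net[k−i] over all sellable i≤k, charging 2 whenever i<k.
net[1] = 2
net[2] = 7
net[3] = 8
net[4] = 12  (first piece 2, then net[2]=7)
net[5] = 23
net[6] = 23  (first piece 1, then net[5]=23)
One optimal plan: pieces 5 + 1 (1 cut) → $25 − $2 = $23.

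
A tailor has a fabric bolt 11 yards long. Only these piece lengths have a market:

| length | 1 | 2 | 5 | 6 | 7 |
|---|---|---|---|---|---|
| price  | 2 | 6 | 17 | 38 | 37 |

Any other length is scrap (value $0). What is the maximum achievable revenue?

Let best[k] be the best obtainable value from length k. For each k, try every first piece i and keep the best of price[i] + best[k−i].
best[1] = 2
best[2] = max(2+2, 6+0) = 6
best[3] = max(2+6, 6+2) = 8
best[4] = max(2+8, 6+6) = 12
best[5] = max(2+12, 6+8, 17+0) = 17
best[6] = max(2+17, 6+12, 17+2, 38+0) = 38
best[7] = max(2+38, 6+17, 17+6, 38+2, 37+0) = 40
best[8] = max(2+40, 6+38, 17+8, 38+6, 37+2) = 44
best[9] = max(2+44, 6+40, 17+12, 38+8, 37+6) = 46
best[10] = max(2+46, 6+44, 17+17, 38+12, 37+8) = 50
best[11] = max(2+50, 6+46, 17+38, 38+17, 37+12) = 55
One optimal cutting: 6 + 5 → $55.

55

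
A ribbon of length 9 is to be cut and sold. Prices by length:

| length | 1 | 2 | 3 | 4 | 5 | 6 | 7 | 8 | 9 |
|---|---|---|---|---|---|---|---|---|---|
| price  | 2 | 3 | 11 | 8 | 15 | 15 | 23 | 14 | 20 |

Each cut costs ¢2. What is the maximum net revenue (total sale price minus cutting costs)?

29

Build v[k] bottom-up: v[k] = max over allowed piece i of (p[i] + v[k−i]) − 2 per cut.
v[1] = 2
v[2] = max(2+2-2, 3+0) = 3
v[3] = max(2+3-2, 3+2-2, 11+0) = 11
v[4] = max(2+11-2, 3+3-2, 11+2-2, 8+0) = 11
v[5] = max(2+11-2, 3+11-2, 11+3-2, 8+2-2, 15+0) = 15
v[6] = max(2+15-2, 3+11-2, 11+11-2, 8+3-2, 15+2-2, 15+0) = 20
v[7] = max(2+20-2, 3+15-2, 11+11-2, …, 15+2-2, 23+0) = 23
v[8] = max(2+23-2, 3+20-2, 11+15-2, …, 23+2-2, 14+0) = 24
v[9] = max(2+24-2, 3+23-2, 11+20-2, …, 14+2-2, 20+0) = 29
One optimal plan: pieces 3 + 3 + 3 (2 cuts) → ¢33 − ¢4 = ¢29.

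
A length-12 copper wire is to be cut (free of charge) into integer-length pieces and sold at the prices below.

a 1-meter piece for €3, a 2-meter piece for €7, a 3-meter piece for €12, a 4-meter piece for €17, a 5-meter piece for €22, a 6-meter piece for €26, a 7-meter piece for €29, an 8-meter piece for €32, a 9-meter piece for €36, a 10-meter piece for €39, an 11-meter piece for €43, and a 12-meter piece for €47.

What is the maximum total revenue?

Consider every possible first cut. v[k] is the best of p[i]+v[k−i] over all sellable i≤k.
v[1] = 3
v[2] = max(3+3, 7+0) = 7
v[3] = max(3+7, 7+3, 12+0) = 12
v[4] = max(3+12, 7+7, 12+3, 17+0) = 17
v[5] = max(3+17, 7+12, 12+7, 17+3, 22+0) = 22
v[6] = max(3+22, 7+17, 12+12, 17+7, 22+3, 26+0) = 26
v[7] = max(3+26, 7+22, 12+17, …, 26+3, 29+0) = 29
v[8] = max(3+29, 7+26, 12+22, …, 29+3, 32+0) = 34
v[9] = max(3+34, 7+29, 12+26, …, 32+3, 36+0) = 39
v[10] = max(3+39, 7+34, 12+29, …, 36+3, 39+0) = 44
v[11] = max(3+44, 7+39, 12+34, …, 39+3, 43+0) = 48
v[12] = max(3+48, 7+44, 12+39, …, 43+3, 47+0) = 52
One optimal cutting: 6 + 6 → €26 + €26 = €52.

52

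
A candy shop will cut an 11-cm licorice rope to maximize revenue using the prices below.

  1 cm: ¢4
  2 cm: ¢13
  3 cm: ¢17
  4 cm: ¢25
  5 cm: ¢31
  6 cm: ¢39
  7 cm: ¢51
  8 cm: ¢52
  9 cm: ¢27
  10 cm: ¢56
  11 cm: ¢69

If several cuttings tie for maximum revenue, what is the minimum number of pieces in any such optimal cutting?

Build r[k] bottom-up: r[k] = max over allowed piece i of (p[i] + r[k−i]).
r[1] = 4
r[2] = max(4+4, 13+0) = 13
r[3] = max(4+13, 13+4, 17+0) = 17
r[4] = max(4+17, 13+13, 17+4, 25+0) = 26
r[5] = max(4+26, 13+17, 17+13, 25+4, 31+0) = 31
r[6] = max(4+31, 13+26, 17+17, 25+13, 31+4, 39+0) = 39
r[7] = max(4+39, 13+31, 17+26, …, 39+4, 51+0) = 51
r[8] = max(4+51, 13+39, 17+31, …, 51+4, 52+0) = 55
r[9] = max(4+55, 13+51, 17+39, …, 52+4, 27+0) = 64
r[10] = max(4+64, 13+55, 17+51, …, 27+4, 56+0) = 68
r[11] = max(4+68, 13+64, 17+55, …, 56+4, 69+0) = 77
Maximum revenue is ¢77.
Now minimize piece count subject to staying optimal: for each k, pieces[k] = 1 + min over i with p[i]+r[k−i]=r[k] of pieces[k−i].
pieces[8] = 2
pieces[9] = 2
pieces[10] = 2
pieces[11] = 3

3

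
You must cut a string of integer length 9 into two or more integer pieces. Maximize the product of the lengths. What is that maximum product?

Define g[k] = max over 1≤i<k of i · max(k−i, g[k−i]); the inner max lets the remainder stay uncut if that's better.
Small cases: g[2]=1.
g[3] = 1*max(2,1) = 1*2 = 2
g[4] = 2*max(2,1) = 2*2 = 4
g[5] = 2*max(3,2) = 2*3 = 6
g[6] = 3*max(3,2) = 3*3 = 9
g[7] = 2*max(5,6) = 2*6 = 12
g[8] = 2*max(6,9) = 2*9 = 18
g[9] = 3*max(6,9) = 3*9 = 27
One optimal split: 3 + 3 + 3; product 3*3*3 = 27.

27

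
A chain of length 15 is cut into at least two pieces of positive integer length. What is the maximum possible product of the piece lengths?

243

Define f[k] = max over 1≤i<k of i · max(k−i, f[k−i]); the inner max lets the remainder stay uncut if that's better.
f[2] = 1·max(1,0) = 1·1 = 1
f[3] = 1·max(2,1) = 1·2 = 2
f[4] = 2·max(2,1) = 2·2 = 4
f[5] = 2·max(3,2) = 2·3 = 6
f[6] = 3·max(3,2) = 3·3 = 9
f[7] = 2·max(5,6) = 2·6 = 12
f[8] = 2·max(6,9) = 2·9 = 18
f[9] = 3·max(6,9) = 3·9 = 27
f[10] = 2·max(8,18) = 2·18 = 36
f[11] = 2·max(9,27) = 2·27 = 54
f[12] = 3·max(9,27) = 3·27 = 81
f[13] = 2·max(11,54) = 2·54 = 108
f[14] = 2·max(12,81) = 2·81 = 162
f[15] = 3·max(12,81) = 3·81 = 243
One optimal split: 3 + 3 + 3 + 3 + 3; product 3·3·3·3·3 = 243.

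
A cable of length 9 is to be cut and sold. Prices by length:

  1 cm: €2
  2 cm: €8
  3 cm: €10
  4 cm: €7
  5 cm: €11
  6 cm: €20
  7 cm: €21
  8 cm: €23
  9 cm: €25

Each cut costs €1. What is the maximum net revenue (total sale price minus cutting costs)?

Consider every possible first cut. v[k] is the best of p[i]+v[k−i] over all sellable i≤k, charging 1 whenever i<k.
v[1] = 2
v[2] = max(2+2-1, 8+0) = 8
v[3] = max(2+8-1, 8+2-1, 10+0) = 10
v[4] = max(2+10-1, 8+8-1, 10+2-1, 7+0) = 15
v[5] = max(2+15-1, 8+10-1, 10+8-1, 7+2-1, 11+0) = 17
v[6] = max(2+17-1, 8+15-1, 10+10-1, 7+8-1, 11+2-1, 20+0) = 22
v[7] = max(2+22-1, 8+17-1, 10+15-1, …, 20+2-1, 21+0) = 24
v[8] = max(2+24-1, 8+22-1, 10+17-1, …, 21+2-1, 23+0) = 29
v[9] = max(2+29-1, 8+24-1, 10+22-1, …, 23+2-1, 25+0) = 31
One optimal plan: pieces 3 + 2 + 2 + 2 (3 cuts) → €34 − €3 = €31.

31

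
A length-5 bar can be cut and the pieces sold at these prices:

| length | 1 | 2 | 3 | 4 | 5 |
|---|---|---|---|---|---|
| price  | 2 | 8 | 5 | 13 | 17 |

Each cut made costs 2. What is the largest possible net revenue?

Let r[k] be the best obtainable value from length k. For each k, try every first piece i and keep the best of price[i] + r[k−i] minus the 2 cut fee when i<k.
r[1] = 2
r[2] = max(2+2-2, 8+0) = 8
r[3] = max(2+8-2, 8+2-2, 5+0) = 8
r[4] = max(2+8-2, 8+8-2, 5+2-2, 13+0) = 14
r[5] = max(2+14-2, 8+8-2, 5+8-2, 13+2-2, 17+0) = 17
Best is to make no cuts and sell whole for 17.

17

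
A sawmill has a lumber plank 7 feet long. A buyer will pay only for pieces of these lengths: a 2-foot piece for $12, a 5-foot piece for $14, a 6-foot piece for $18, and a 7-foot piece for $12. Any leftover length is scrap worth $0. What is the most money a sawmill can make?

36

Let r[k] be the best obtainable value from length k. For each k, try every first piece i and keep the best of price[i] + r[k−i].
r[1] = 0
r[2] = 12
r[3] = 12
r[4] = 24  (first piece 2, then r[2]=12)
r[5] = 24
r[6] = 36  (first piece 2, then r[4]=24)
r[7] = 36
One optimal cutting: pieces 2 + 2 + 2 with 1 foot of scrap → $36.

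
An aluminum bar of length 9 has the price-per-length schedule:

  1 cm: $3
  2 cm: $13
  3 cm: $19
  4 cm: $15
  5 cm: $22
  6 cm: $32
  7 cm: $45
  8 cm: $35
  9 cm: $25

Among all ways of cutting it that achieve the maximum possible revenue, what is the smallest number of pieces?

2

Let r[k] be the best obtainable value from length k. For each k, try every first piece i and keep the best of price[i] + r[k−i].
r[1] = 3
r[2] = 13
r[3] = 19
r[4] = 26  (first piece 2, then r[2]=13)
r[5] = 32  (first piece 2, then r[3]=19)
r[6] = 39  (first piece 2, then r[4]=26)
r[7] = 45  (first piece 2, then r[5]=32)
r[8] = 52  (first piece 2, then r[6]=39)
r[9] = 58  (first piece 2, then r[7]=45)
Maximum revenue is $58.
Now minimize piece count subject to staying optimal: for each k, pieces[k] = 1 + min over i with p[i]+r[k−i]=r[k] of pieces[k−i].
pieces[6] = 3
pieces[7] = 1
pieces[8] = 4
pieces[9] = 2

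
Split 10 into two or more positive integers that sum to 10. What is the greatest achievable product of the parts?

Define prod[k] = max over 1≤i<k of i · max(k−i, prod[k−i]); the inner max lets the remainder stay uncut if that's better.
prod[2] = 1·max(1,0) = 1·1 = 1
prod[3] = max(1·2, 2·1) = 2
prod[4] = max(1·3, 2·2, 3·1) = 4
prod[5] = max(1·4, 2·3, 3·2, 4·1) = 6
prod[6] = max(1·6, 2·4, 3·3, 4·2, 5·1) = 9
prod[7] = max(1·9, 2·6, 3·4, 4·3, 5·2, 6·1) = 12
prod[8] = max(1·12, 2·9, 3·6, …, 6·2, 7·1) = 18
prod[9] = max(1·18, 2·12, 3·9, …, 7·2, 8·1) = 27
prod[10] = max(1·27, 2·18, 3·12, …, 8·2, 9·1) = 36
One optimal split: 3 + 3 + 2 + 2; product 3·3·2·2 = 36.

36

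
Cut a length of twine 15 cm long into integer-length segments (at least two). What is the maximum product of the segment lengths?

Let m[k] be the best product for length k (with at least one cut). For each first piece i, the rest contributes max(k−i, m[k−i]).
m[2] = 1*max(1,0) = 1*1 = 1
m[3] = 1*max(2,1) = 1*2 = 2
m[4] = 2*max(2,1) = 2*2 = 4
m[5] = 2*max(3,2) = 2*3 = 6
m[6] = 3*max(3,2) = 3*3 = 9
m[7] = 2*max(5,6) = 2*6 = 12
m[8] = 2*max(6,9) = 2*9 = 18
m[9] = 3*max(6,9) = 3*9 = 27
m[10] = 2*max(8,18) = 2*18 = 36
m[11] = 2*max(9,27) = 2*27 = 54
m[12] = 3*max(9,27) = 3*27 = 81
m[13] = 2*max(11,54) = 2*54 = 108
m[14] = 2*max(12,81) = 2*81 = 162
m[15] = 3*max(12,81) = 3*81 = 243
One optimal split: 3 + 3 + 3 + 3 + 3; product 3*3*3*3*3 = 243.

243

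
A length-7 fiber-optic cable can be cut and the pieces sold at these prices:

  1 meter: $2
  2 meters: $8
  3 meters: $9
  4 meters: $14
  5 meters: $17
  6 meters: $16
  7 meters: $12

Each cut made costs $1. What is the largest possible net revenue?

Build v[k] bottom-up: v[k] = max over allowed piece i of (p[i] + v[k−i]) − 1 per cut.
v[1] = 2
v[2] = 8
v[3] = 9  (first piece 1, then v[2]=8)
v[4] = 15  (first piece 2, then v[2]=8)
v[5] = 17
v[6] = 22  (first piece 2, then v[4]=15)
v[7] = 24  (first piece 2, then v[5]=17)
One optimal plan: pieces 5 + 2 (1 cut) → $25 − $1 = $24.

24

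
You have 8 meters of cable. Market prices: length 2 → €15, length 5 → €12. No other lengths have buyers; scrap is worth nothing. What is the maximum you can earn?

Let best[k] be the best obtainable value from length k. For each k, try every first piece i and keep the best of price[i] + best[k−i].
best[1] = 0
best[2] = 15
best[3] = 15
best[4] = 30  (first piece 2, then best[2]=15)
best[5] = max(15+15, 12+0) = 30
best[6] = max(15+30, 12+0) = 45
best[7] = max(15+30, 12+15) = 45
best[8] = max(15+45, 12+15) = 60
One optimal cutting: 2 + 2 + 2 + 2 → €60.

60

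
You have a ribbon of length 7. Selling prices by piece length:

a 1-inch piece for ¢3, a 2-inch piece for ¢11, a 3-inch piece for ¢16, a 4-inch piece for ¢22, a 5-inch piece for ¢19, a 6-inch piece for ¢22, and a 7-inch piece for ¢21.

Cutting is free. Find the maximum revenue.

Build v[k] bottom-up: v[k] = max over allowed piece i of (p[i] + v[k−i]).
v[1] = 3
v[2] = 11
v[3] = 16
v[4] = 22  (first piece 2, then v[2]=11)
v[5] = 27  (first piece 2, then v[3]=16)
v[6] = 33  (first piece 2, then v[4]=22)
v[7] = 38  (first piece 2, then v[5]=27)
One optimal cutting: 3 + 2 + 2 → ¢16 + ¢11 + ¢11 = ¢38.

38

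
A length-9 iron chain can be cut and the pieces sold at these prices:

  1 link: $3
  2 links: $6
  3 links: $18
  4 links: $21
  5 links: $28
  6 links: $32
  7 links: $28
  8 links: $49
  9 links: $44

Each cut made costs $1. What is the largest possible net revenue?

52

Consider every possible first cut. r[k] is the best of p[i]+r[k−i] over all sellable i≤k, charging 1 whenever i<k.
r[1] = 3
r[2] = 6
r[3] = 18
r[4] = 21
r[5] = 28
r[6] = 35  (first piece 3, then r[3]=18)
r[7] = 38  (first piece 3, then r[4]=21)
r[8] = 49
r[9] = 52  (first piece 3, then r[6]=35)
One optimal plan: pieces 3 + 3 + 3 (2 cuts) → $54 − $2 = $52.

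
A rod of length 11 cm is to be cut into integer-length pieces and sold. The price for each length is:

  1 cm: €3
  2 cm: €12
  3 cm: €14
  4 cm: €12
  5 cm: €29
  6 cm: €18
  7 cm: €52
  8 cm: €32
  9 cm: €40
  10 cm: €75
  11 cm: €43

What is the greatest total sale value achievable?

Build r[k] bottom-up: r[k] = max over allowed piece i of (p[i] + r[k−i]).
r[1] = 3
r[2] = max(3+3, 12+0) = 12
r[3] = max(3+12, 12+3, 14+0) = 15
r[4] = max(3+15, 12+12, 14+3, 12+0) = 24
r[5] = max(3+24, 12+15, 14+12, 12+3, 29+0) = 29
r[6] = max(3+29, 12+24, 14+15, 12+12, 29+3, 18+0) = 36
r[7] = max(3+36, 12+29, 14+24, …, 18+3, 52+0) = 52
r[8] = max(3+52, 12+36, 14+29, …, 52+3, 32+0) = 55
r[9] = max(3+55, 12+52, 14+36, …, 32+3, 40+0) = 64
r[10] = max(3+64, 12+55, 14+52, …, 40+3, 75+0) = 75
r[11] = max(3+75, 12+64, 14+55, …, 75+3, 43+0) = 78
One optimal cutting: 10 + 1 → €75 + €3 = €78.

78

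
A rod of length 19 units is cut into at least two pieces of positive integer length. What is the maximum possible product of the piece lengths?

972

Let f[k] be the best product for length k (with at least one cut). For each first piece i, the rest contributes max(k−i, f[k−i]).
Small cases: f[2]=1, f[3]=2, f[4]=4, f[5]=6, f[6]=9, f[7]=12, f[8]=18, f[9]=27, f[10]=36, f[11]=54, f[12]=81, f[13]=108, f[14]=162.
f[15] = 3·max(12,81) = 3·81 = 243
f[16] = 2·max(14,162) = 2·162 = 324
f[17] = 2·max(15,243) = 2·243 = 486
f[18] = 3·max(15,243) = 3·243 = 729
f[19] = 2·max(17,486) = 2·486 = 972
One optimal split: 3 + 3 + 3 + 3 + 3 + 2 + 2; product 3·3·3·3·3·2·2 = 972.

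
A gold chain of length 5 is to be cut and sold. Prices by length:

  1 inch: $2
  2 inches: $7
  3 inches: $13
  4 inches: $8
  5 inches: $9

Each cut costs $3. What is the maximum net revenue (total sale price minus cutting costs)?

17

Build r[k] bottom-up: r[k] = max over allowed piece i of (p[i] + r[k−i]) − 3 per cut.
r[1] = 2
r[2] = max(2+2-3, 7+0) = 7
r[3] = max(2+7-3, 7+2-3, 13+0) = 13
r[4] = max(2+13-3, 7+7-3, 13+2-3, 8+0) = 12
r[5] = max(2+12-3, 7+13-3, 13+7-3, 8+2-3, 9+0) = 17
One optimal plan: pieces 3 + 2 (1 cut) → $20 − $3 = $17.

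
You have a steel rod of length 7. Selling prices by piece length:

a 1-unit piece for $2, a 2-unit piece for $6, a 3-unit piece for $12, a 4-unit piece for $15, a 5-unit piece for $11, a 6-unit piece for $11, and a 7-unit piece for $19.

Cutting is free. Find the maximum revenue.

27

Build r[k] bottom-up: r[k] = max over allowed piece i of (p[i] + r[k−i]).
r[1] = 2
r[2] = 6
r[3] = 12
r[4] = 15
r[5] = 18  (first piece 2, then r[3]=12)
r[6] = 24  (first piece 3, then r[3]=12)
r[7] = 27  (first piece 3, then r[4]=15)
One optimal cutting: 4 + 3 → $15 + $12 = $27.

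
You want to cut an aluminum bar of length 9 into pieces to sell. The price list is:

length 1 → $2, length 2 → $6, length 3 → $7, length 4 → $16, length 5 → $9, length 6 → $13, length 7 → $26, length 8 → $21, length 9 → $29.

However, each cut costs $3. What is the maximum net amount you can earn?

Let net[k] be the best obtainable value from length k. For each k, try every first piece i and keep the best of price[i] + net[k−i] minus the 3 cut fee when i<k.
net[1] = 2
net[2] = max(2+2-3, 6+0) = 6
net[3] = max(2+6-3, 6+2-3, 7+0) = 7
net[4] = max(2+7-3, 6+6-3, 7+2-3, 16+0) = 16
net[5] = max(2+16-3, 6+7-3, 7+6-3, 16+2-3, 9+0) = 15
net[6] = max(2+15-3, 6+16-3, 7+7-3, 16+6-3, 9+2-3, 13+0) = 19
net[7] = max(2+19-3, 6+15-3, 7+16-3, …, 13+2-3, 26+0) = 26
net[8] = max(2+26-3, 6+19-3, 7+15-3, …, 26+2-3, 21+0) = 29
net[9] = max(2+29-3, 6+26-3, 7+19-3, …, 21+2-3, 29+0) = 29
One optimal plan: pieces 7 + 2 (1 cut) → $32 − $3 = $29.

29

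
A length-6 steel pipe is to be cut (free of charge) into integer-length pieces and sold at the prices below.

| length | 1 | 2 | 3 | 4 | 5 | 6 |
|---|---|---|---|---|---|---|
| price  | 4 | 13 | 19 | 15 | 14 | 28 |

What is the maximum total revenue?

Consider every possible first cut. v[k] is the best of p[i]+v[k−i] over all sellable i≤k.
v[1] = 4
v[2] = max(4+4, 13+0) = 13
v[3] = max(4+13, 13+4, 19+0) = 19
v[4] = max(4+19, 13+13, 19+4, 15+0) = 26
v[5] = max(4+26, 13+19, 19+13, 15+4, 14+0) = 32
v[6] = max(4+32, 13+26, 19+19, 15+13, 14+4, 28+0) = 39
One optimal cutting: 2 + 2 + 2 → $13 + $13 + $13 = $39.

39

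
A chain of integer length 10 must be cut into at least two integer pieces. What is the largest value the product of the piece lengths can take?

Let P[k] be the best product for length k (with at least one cut). For each first piece i, the rest contributes max(k−i, P[k−i]).
Small cases: P[2]=1, P[3]=2, P[4]=4, P[5]=6.
P[6] = max(1*6, 2*4, 3*3, 4*2, 5*1) = 9
P[7] = max(1*9, 2*6, 3*4, 4*3, 5*2, 6*1) = 12
P[8] = max(1*12, 2*9, 3*6, …, 6*2, 7*1) = 18
P[9] = max(1*18, 2*12, 3*9, …, 7*2, 8*1) = 27
P[10] = max(1*27, 2*18, 3*12, …, 8*2, 9*1) = 36
One optimal split: 3 + 3 + 2 + 2; product 3*3*2*2 = 36.

36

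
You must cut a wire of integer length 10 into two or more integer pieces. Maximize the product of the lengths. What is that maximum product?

36

Let m[k] be the best product for length k (with at least one cut). For each first piece i, the rest contributes max(k−i, m[k−i]).
m[2] = 1×max(1,0) = 1×1 = 1
m[3] = 1×max(2,1) = 1×2 = 2
m[4] = 2×max(2,1) = 2×2 = 4
m[5] = 2×max(3,2) = 2×3 = 6
m[6] = 3×max(3,2) = 3×3 = 9
m[7] = 2×max(5,6) = 2×6 = 12
m[8] = 2×max(6,9) = 2×9 = 18
m[9] = 3×max(6,9) = 3×9 = 27
m[10] = 2×max(8,18) = 2×18 = 36
One optimal split: 3 + 3 + 2 + 2; product 3×3×2×2 = 36.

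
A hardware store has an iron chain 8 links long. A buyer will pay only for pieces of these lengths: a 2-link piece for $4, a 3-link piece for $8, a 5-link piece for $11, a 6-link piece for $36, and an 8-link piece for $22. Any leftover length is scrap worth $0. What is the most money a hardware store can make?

40

Build best[k] bottom-up: best[k] = max over allowed piece i of (p[i] + best[k−i]).
best[1] = 0
best[2] = 4
best[3] = max(4+0, 8+0) = 8
best[4] = max(4+4, 8+0) = 8
best[5] = max(4+8, 8+4, 11+0) = 12
best[6] = max(4+8, 8+8, 11+0, 36+0) = 36
best[7] = max(4+12, 8+8, 11+4, 36+0) = 36
best[8] = max(4+36, 8+12, 11+8, 36+4, 22+0) = 40
One optimal cutting: 6 + 2 → $40.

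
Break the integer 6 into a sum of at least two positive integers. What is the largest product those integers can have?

9

Let m[k] be the best product for length k (with at least one cut). For each first piece i, the rest contributes max(k−i, m[k−i]).
m[2] = 1*max(1,0) = 1*1 = 1
m[3] = max(1*2, 2*1) = 2
m[4] = max(1*3, 2*2, 3*1) = 4
m[5] = max(1*4, 2*3, 3*2, 4*1) = 6
m[6] = max(1*6, 2*4, 3*3, 4*2, 5*1) = 9
One optimal split: 3 + 3; product 3*3 = 9.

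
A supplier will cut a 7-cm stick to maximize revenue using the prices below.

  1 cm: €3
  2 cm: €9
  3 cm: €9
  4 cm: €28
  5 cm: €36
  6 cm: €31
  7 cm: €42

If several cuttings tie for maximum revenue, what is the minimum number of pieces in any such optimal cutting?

2

Let r[k] be the best obtainable value from length k. For each k, try every first piece i and keep the best of price[i] + r[k−i].
r[1] = 3
r[2] = max(3+3, 9+0) = 9
r[3] = max(3+9, 9+3, 9+0) = 12
r[4] = max(3+12, 9+9, 9+3, 28+0) = 28
r[5] = max(3+28, 9+12, 9+9, 28+3, 36+0) = 36
r[6] = max(3+36, 9+28, 9+12, 28+9, 36+3, 31+0) = 39
r[7] = max(3+39, 9+36, 9+28, …, 31+3, 42+0) = 45
Maximum revenue is €45.
Now minimize piece count subject to staying optimal: for each k, pieces[k] = 1 + min over i with p[i]+r[k−i]=r[k] of pieces[k−i].
pieces[4] = 1
pieces[5] = 1
pieces[6] = 2
pieces[7] = 2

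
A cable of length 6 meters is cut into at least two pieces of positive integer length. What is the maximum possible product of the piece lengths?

Let g[k] be the best product for length k (with at least one cut). For each first piece i, the rest contributes max(k−i, g[k−i]).
g[2] = 1·max(1,0) = 1·1 = 1
g[3] = max(1·2, 2·1) = 2
g[4] = max(1·3, 2·2, 3·1) = 4
g[5] = max(1·4, 2·3, 3·2, 4·1) = 6
g[6] = max(1·6, 2·4, 3·3, 4·2, 5·1) = 9
One optimal split: 3 + 3; product 3·3 = 9.

9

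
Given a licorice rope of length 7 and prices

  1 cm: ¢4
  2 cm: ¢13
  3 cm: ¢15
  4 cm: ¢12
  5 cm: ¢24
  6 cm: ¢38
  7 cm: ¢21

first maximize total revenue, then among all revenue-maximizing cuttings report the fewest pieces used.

4

Let r[k] be the best obtainable value from length k. For each k, try every first piece i and keep the best of price[i] + r[k−i].
r[1] = 4
r[2] = 13
r[3] = 17  (first piece 1, then r[2]=13)
r[4] = 26  (first piece 2, then r[2]=13)
r[5] = 30  (first piece 1, then r[4]=26)
r[6] = 39  (first piece 2, then r[4]=26)
r[7] = 43  (first piece 1, then r[6]=39)
Maximum revenue is ¢43.
Now minimize piece count subject to staying optimal: for each k, pieces[k] = 1 + min over i with p[i]+r[k−i]=r[k] of pieces[k−i].
pieces[4] = 2
pieces[5] = 3
pieces[6] = 3
pieces[7] = 4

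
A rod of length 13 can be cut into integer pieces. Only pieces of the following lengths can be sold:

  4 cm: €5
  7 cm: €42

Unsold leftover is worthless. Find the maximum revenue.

Consider every possible first cut. best[k] is the best of p[i]+best[k−i] over all sellable i≤k.
best[1] = 0
best[2] = 0
best[3] = 0
best[4] = 5
best[5] = 5
best[6] = 5
best[7] = max(5+0, 42+0) = 42
best[8] = max(5+5, 42+0) = 42
best[9] = max(5+5, 42+0) = 42
best[10] = max(5+5, 42+0) = 42
best[11] = max(5+42, 42+5) = 47
best[12] = max(5+42, 42+5) = 47
best[13] = max(5+42, 42+5) = 47
One optimal cutting: pieces 7 + 4 with 2 cm of scrap → €47.

47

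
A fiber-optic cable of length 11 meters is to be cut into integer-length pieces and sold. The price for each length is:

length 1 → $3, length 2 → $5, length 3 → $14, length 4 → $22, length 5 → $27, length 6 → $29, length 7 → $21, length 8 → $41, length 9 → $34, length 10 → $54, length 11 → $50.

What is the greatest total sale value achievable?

Let v[k] be the best obtainable value from length k. For each k, try every first piece i and keep the best of price[i] + v[k−i].
v[1] = 3
v[2] = 6  (first piece 1, then v[1]=3)
v[3] = 14
v[4] = 22
v[5] = 27
v[6] = 30  (first piece 1, then v[5]=27)
v[7] = 36  (first piece 3, then v[4]=22)
v[8] = 44  (first piece 4, then v[4]=22)
v[9] = 49  (first piece 4, then v[5]=27)
v[10] = 54  (first piece 5, then v[5]=27)
v[11] = 58  (first piece 3, then v[8]=44)
One optimal cutting: 4 + 4 + 3 → $22 + $22 + $14 = $58.

58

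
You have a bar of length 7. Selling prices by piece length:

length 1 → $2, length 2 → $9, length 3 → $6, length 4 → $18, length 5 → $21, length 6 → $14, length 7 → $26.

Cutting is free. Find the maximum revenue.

Consider every possible first cut. v[k] is the best of p[i]+v[k−i] over all sellable i≤k.
v[1] = 2
v[2] = 9
v[3] = 11  (first piece 1, then v[2]=9)
v[4] = 18  (first piece 2, then v[2]=9)
v[5] = 21
v[6] = 27  (first piece 2, then v[4]=18)
v[7] = 30  (first piece 2, then v[5]=21)
One optimal cutting: 5 + 2 → $21 + $9 = $30.

30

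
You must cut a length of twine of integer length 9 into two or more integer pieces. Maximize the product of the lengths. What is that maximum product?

Fill f[k] for k=2..9: at each k try every first piece i and multiply by the better of (k−i) uncut or f[k−i].
f[2] = 1*max(1,0) = 1*1 = 1
f[3] = 1*max(2,1) = 1*2 = 2
f[4] = 2*max(2,1) = 2*2 = 4
f[5] = 2*max(3,2) = 2*3 = 6
f[6] = 3*max(3,2) = 3*3 = 9
f[7] = 2*max(5,6) = 2*6 = 12
f[8] = 2*max(6,9) = 2*9 = 18
f[9] = 3*max(6,9) = 3*9 = 27
One optimal split: 3 + 3 + 3; product 3*3*3 = 27.

27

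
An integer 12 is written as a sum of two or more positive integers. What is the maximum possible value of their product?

81

Fill m[k] for k=2..12: at each k try every first piece i and multiply by the better of (k−i) uncut or m[k−i].
m[2] = 1×max(1,0) = 1×1 = 1
m[3] = max(1×2, 2×1) = 2
m[4] = max(1×3, 2×2, 3×1) = 4
m[5] = max(1×4, 2×3, 3×2, 4×1) = 6
m[6] = max(1×6, 2×4, 3×3, 4×2, 5×1) = 9
m[7] = max(1×9, 2×6, 3×4, 4×3, 5×2, 6×1) = 12
m[8] = max(1×12, 2×9, 3×6, …, 6×2, 7×1) = 18
m[9] = max(1×18, 2×12, 3×9, …, 7×2, 8×1) = 27
m[10] = max(1×27, 2×18, 3×12, …, 8×2, 9×1) = 36
m[11] = max(1×36, 2×27, 3×18, …, 9×2, 10×1) = 54
m[12] = max(1×54, 2×36, 3×27, …, 10×2, 11×1) = 81
One optimal split: 3 + 3 + 3 + 3; product 3×3×3×3 = 81.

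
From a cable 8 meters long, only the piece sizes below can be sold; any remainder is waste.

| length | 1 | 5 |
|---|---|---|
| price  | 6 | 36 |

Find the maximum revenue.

54

Consider every possible first cut. f[k] is the best of p[i]+f[k−i] over all sellable i≤k.
f[1] = 6
f[2] = 12  (first piece 1, then f[1]=6)
f[3] = 18  (first piece 1, then f[2]=12)
f[4] = 24  (first piece 1, then f[3]=18)
f[5] = 36
f[6] = 42  (first piece 1, then f[5]=36)
f[7] = 48  (first piece 1, then f[6]=42)
f[8] = 54  (first piece 1, then f[7]=48)
One optimal cutting: 5 + 1 + 1 + 1 → 54.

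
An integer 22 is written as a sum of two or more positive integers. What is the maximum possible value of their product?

Fill m[k] for k=2..22: at each k try every first piece i and multiply by the better of (k−i) uncut or m[k−i].
Small cases: m[2]=1, m[3]=2, m[4]=4, m[5]=6, m[6]=9, m[7]=12, m[8]=18, m[9]=27, m[10]=36, m[11]=54, m[12]=81, m[13]=108, m[14]=162, m[15]=243, m[16]=324, m[17]=486.
m[18] = 3*max(15,243) = 3*243 = 729
m[19] = 2*max(17,486) = 2*486 = 972
m[20] = 2*max(18,729) = 2*729 = 1458
m[21] = 3*max(18,729) = 3*729 = 2187
m[22] = 2*max(20,1458) = 2*1458 = 2916
One optimal split: 3 + 3 + 3 + 3 + 3 + 3 + 2 + 2; product 3*3*3*3*3*3*2*2 = 2916.

2916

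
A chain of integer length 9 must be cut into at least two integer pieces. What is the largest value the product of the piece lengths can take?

27

Define m[k] = max over 1≤i<k of i · max(k−i, m[k−i]); the inner max lets the remainder stay uncut if that's better.
m[2] = 1×max(1,0) = 1×1 = 1
m[3] = max(1×2, 2×1) = 2
m[4] = max(1×3, 2×2, 3×1) = 4
m[5] = max(1×4, 2×3, 3×2, 4×1) = 6
m[6] = max(1×6, 2×4, 3×3, 4×2, 5×1) = 9
m[7] = max(1×9, 2×6, 3×4, 4×3, 5×2, 6×1) = 12
m[8] = max(1×12, 2×9, 3×6, …, 6×2, 7×1) = 18
m[9] = max(1×18, 2×12, 3×9, …, 7×2, 8×1) = 27
One optimal split: 3 + 3 + 3; product 3×3×3 = 27.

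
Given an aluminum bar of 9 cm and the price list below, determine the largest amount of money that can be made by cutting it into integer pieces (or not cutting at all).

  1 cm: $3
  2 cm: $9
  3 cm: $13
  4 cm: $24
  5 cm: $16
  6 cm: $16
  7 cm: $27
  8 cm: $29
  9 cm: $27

51

Build R[k] bottom-up: R[k] = max over allowed piece i of (p[i] + R[k−i]).
R[1] = 3
R[2] = max(3+3, 9+0) = 9
R[3] = max(3+9, 9+3, 13+0) = 13
R[4] = max(3+13, 9+9, 13+3, 24+0) = 24
R[5] = max(3+24, 9+13, 13+9, 24+3, 16+0) = 27
R[6] = max(3+27, 9+24, 13+13, 24+9, 16+3, 16+0) = 33
R[7] = max(3+33, 9+27, 13+24, …, 16+3, 27+0) = 37
R[8] = max(3+37, 9+33, 13+27, …, 27+3, 29+0) = 48
R[9] = max(3+48, 9+37, 13+33, …, 29+3, 27+0) = 51
One optimal cutting: 4 + 4 + 1 → $24 + $24 + $3 = $51.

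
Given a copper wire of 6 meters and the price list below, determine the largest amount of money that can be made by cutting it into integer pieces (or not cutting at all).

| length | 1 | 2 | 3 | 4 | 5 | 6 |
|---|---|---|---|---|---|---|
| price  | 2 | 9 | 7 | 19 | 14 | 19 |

28

Let r[k] be the best obtainable value from length k. For each k, try every first piece i and keep the best of price[i] + r[k−i].
r[1] = 2
r[2] = 9
r[3] = 11  (first piece 1, then r[2]=9)
r[4] = 19
r[5] = 21  (first piece 1, then r[4]=19)
r[6] = 28  (first piece 2, then r[4]=19)
One optimal cutting: 4 + 2 → €19 + €9 = €28.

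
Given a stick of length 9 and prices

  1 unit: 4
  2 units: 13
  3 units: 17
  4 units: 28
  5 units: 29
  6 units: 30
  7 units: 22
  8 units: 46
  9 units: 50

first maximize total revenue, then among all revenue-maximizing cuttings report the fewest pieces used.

Consider every possible first cut. r[k] is the best of p[i]+r[k−i] over all sellable i≤k.
r[1] = 4
r[2] = 13
r[3] = 17  (first piece 1, then r[2]=13)
r[4] = 28
r[5] = 32  (first piece 1, then r[4]=28)
r[6] = 41  (first piece 2, then r[4]=28)
r[7] = 45  (first piece 1, then r[6]=41)
r[8] = 56  (first piece 4, then r[4]=28)
r[9] = 60  (first piece 1, then r[8]=56)
Maximum revenue is 60.
Now minimize piece count subject to staying optimal: for each k, pieces[k] = 1 + min over i with p[i]+r[k−i]=r[k] of pieces[k−i].
pieces[6] = 2
pieces[7] = 2
pieces[8] = 2
pieces[9] = 3

3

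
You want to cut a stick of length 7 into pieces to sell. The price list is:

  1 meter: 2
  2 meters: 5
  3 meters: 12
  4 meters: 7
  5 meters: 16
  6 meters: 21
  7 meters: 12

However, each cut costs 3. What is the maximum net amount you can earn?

20

Build v[k] bottom-up: v[k] = max over allowed piece i of (p[i] + v[k−i]) − 3 per cut.
v[1] = 2
v[2] = max(2+2-3, 5+0) = 5
v[3] = max(2+5-3, 5+2-3, 12+0) = 12
v[4] = max(2+12-3, 5+5-3, 12+2-3, 7+0) = 11
v[5] = max(2+11-3, 5+12-3, 12+5-3, 7+2-3, 16+0) = 16
v[6] = max(2+16-3, 5+11-3, 12+12-3, 7+5-3, 16+2-3, 21+0) = 21
v[7] = max(2+21-3, 5+16-3, 12+11-3, …, 21+2-3, 12+0) = 20
One optimal plan: pieces 3 + 3 + 1 (2 cuts) → 26 − 6 = 20.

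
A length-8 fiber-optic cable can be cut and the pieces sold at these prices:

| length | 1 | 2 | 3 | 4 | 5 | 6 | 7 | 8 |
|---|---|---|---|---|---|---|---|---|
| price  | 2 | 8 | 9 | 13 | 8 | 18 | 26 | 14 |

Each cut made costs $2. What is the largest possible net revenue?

Consider every possible first cut. r[k] is the best of p[i]+r[k−i] over all sellable i≤k, charging 2 whenever i<k.
r[1] = 2
r[2] = max(2+2-2, 8+0) = 8
r[3] = max(2+8-2, 8+2-2, 9+0) = 9
r[4] = max(2+9-2, 8+8-2, 9+2-2, 13+0) = 14
r[5] = max(2+14-2, 8+9-2, 9+8-2, 13+2-2, 8+0) = 15
r[6] = max(2+15-2, 8+14-2, 9+9-2, 13+8-2, 8+2-2, 18+0) = 20
r[7] = max(2+20-2, 8+15-2, 9+14-2, …, 18+2-2, 26+0) = 26
r[8] = max(2+26-2, 8+20-2, 9+15-2, …, 26+2-2, 14+0) = 26
One optimal plan: pieces 7 + 1 (1 cut) → $28 − $2 = $26.

26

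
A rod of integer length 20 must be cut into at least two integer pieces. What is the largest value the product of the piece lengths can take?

1458

Fill f[k] for k=2..20: at each k try every first piece i and multiply by the better of (k−i) uncut or f[k−i].
f[2] = 1·max(1,0) = 1·1 = 1
f[3] = 1·max(2,1) = 1·2 = 2
f[4] = 2·max(2,1) = 2·2 = 4
f[5] = 2·max(3,2) = 2·3 = 6
f[6] = 3·max(3,2) = 3·3 = 9
f[7] = 2·max(5,6) = 2·6 = 12
f[8] = 2·max(6,9) = 2·9 = 18
f[9] = 3·max(6,9) = 3·9 = 27
f[10] = 2·max(8,18) = 2·18 = 36
f[11] = 2·max(9,27) = 2·27 = 54
f[12] = 3·max(9,27) = 3·27 = 81
f[13] = 2·max(11,54) = 2·54 = 108
f[14] = 2·max(12,81) = 2·81 = 162
f[15] = 3·max(12,81) = 3·81 = 243
f[16] = 2·max(14,162) = 2·162 = 324
f[17] = 2·max(15,243) = 2·243 = 486
f[18] = 3·max(15,243) = 3·243 = 729
f[19] = 2·max(17,486) = 2·486 = 972
f[20] = 2·max(18,729) = 2·729 = 1458
One optimal split: 3 + 3 + 3 + 3 + 3 + 3 + 2; product 3·3·3·3·3·3·2 = 1458.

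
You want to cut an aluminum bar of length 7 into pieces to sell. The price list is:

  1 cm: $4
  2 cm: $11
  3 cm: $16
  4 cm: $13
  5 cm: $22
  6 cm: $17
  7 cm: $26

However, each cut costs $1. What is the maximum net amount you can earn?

Consider every possible first cut. net[k] is the best of p[i]+net[k−i] over all sellable i≤k, charging 1 whenever i<k.
net[1] = 4
net[2] = max(4+4-1, 11+0) = 11
net[3] = max(4+11-1, 11+4-1, 16+0) = 16
net[4] = max(4+16-1, 11+11-1, 16+4-1, 13+0) = 21
net[5] = max(4+21-1, 11+16-1, 16+11-1, 13+4-1, 22+0) = 26
net[6] = max(4+26-1, 11+21-1, 16+16-1, 13+11-1, 22+4-1, 17+0) = 31
net[7] = max(4+31-1, 11+26-1, 16+21-1, …, 17+4-1, 26+0) = 36
One optimal plan: pieces 3 + 2 + 2 (2 cuts) → $38 − $2 = $36.

36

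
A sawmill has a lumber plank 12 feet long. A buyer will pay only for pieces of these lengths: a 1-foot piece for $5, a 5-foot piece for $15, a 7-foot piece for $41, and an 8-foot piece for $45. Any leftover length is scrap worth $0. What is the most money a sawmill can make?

66

Consider every possible first cut. r[k] is the best of p[i]+r[k−i] over all sellable i≤k.
r[1] = 5
r[2] = 10  (first piece 1, then r[1]=5)
r[3] = 15  (first piece 1, then r[2]=10)
r[4] = 20  (first piece 1, then r[3]=15)
r[5] = 25  (first piece 1, then r[4]=20)
r[6] = 30  (first piece 1, then r[5]=25)
r[7] = 41
r[8] = 46  (first piece 1, then r[7]=41)
r[9] = 51  (first piece 1, then r[8]=46)
r[10] = 56  (first piece 1, then r[9]=51)
r[11] = 61  (first piece 1, then r[10]=56)
r[12] = 66  (first piece 1, then r[11]=61)
One optimal cutting: 7 + 1 + 1 + 1 + 1 + 1 → $66.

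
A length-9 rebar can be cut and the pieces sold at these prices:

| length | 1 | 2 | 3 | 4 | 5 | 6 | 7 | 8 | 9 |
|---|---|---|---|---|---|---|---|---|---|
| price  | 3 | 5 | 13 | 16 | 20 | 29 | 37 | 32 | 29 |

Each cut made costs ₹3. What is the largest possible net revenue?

Consider every possible first cut. net[k] is the best of p[i]+net[k−i] over all sellable i≤k, charging 3 whenever i<k.
net[1] = 3
net[2] = 5
net[3] = 13
net[4] = 16
net[5] = 20
net[6] = 29
net[7] = 37
net[8] = 37  (first piece 1, then net[7]=37)
net[9] = 39  (first piece 2, then net[7]=37)
One optimal plan: pieces 7 + 2 (1 cut) → ₹42 − ₹3 = ₹39.

39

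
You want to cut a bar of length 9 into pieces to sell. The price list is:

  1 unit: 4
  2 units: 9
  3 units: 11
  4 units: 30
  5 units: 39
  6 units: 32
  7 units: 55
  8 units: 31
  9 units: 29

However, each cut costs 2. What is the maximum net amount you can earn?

67

Build v[k] bottom-up: v[k] = max over allowed piece i of (p[i] + v[k−i]) − 2 per cut.
v[1] = 4
v[2] = 9
v[3] = 11  (first piece 1, then v[2]=9)
v[4] = 30
v[5] = 39
v[6] = 41  (first piece 1, then v[5]=39)
v[7] = 55
v[8] = 58  (first piece 4, then v[4]=30)
v[9] = 67  (first piece 4, then v[5]=39)
One optimal plan: pieces 5 + 4 (1 cut) → 69 − 2 = 67.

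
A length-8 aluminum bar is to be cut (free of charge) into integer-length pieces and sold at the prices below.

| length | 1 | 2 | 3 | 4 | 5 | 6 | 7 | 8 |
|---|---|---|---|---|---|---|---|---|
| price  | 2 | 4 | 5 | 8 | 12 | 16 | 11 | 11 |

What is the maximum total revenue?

Let v[k] be the best obtainable value from length k. For each k, try every first piece i and keep the best of price[i] + v[k−i].
v[1] = 2
v[2] = max(2+2, 4+0) = 4
v[3] = max(2+4, 4+2, 5+0) = 6
v[4] = max(2+6, 4+4, 5+2, 8+0) = 8
v[5] = max(2+8, 4+6, 5+4, 8+2, 12+0) = 12
v[6] = max(2+12, 4+8, 5+6, 8+4, 12+2, 16+0) = 16
v[7] = max(2+16, 4+12, 5+8, …, 16+2, 11+0) = 18
v[8] = max(2+18, 4+16, 5+12, …, 11+2, 11+0) = 20
One optimal cutting: 6 + 1 + 1 → $16 + $2 + $2 = $20.

20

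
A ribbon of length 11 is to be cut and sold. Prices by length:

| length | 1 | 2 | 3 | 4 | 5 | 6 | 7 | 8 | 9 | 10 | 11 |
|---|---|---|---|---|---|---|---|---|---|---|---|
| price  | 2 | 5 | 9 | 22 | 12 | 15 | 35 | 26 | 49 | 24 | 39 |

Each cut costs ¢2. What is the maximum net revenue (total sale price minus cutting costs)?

55

Build v[k] bottom-up: v[k] = max over allowed piece i of (p[i] + v[k−i]) − 2 per cut.
v[1] = 2
v[2] = max(2+2-2, 5+0) = 5
v[3] = max(2+5-2, 5+2-2, 9+0) = 9
v[4] = max(2+9-2, 5+5-2, 9+2-2, 22+0) = 22
v[5] = max(2+22-2, 5+9-2, 9+5-2, 22+2-2, 12+0) = 22
v[6] = max(2+22-2, 5+22-2, 9+9-2, 22+5-2, 12+2-2, 15+0) = 25
v[7] = max(2+25-2, 5+22-2, 9+22-2, …, 15+2-2, 35+0) = 35
v[8] = max(2+35-2, 5+25-2, 9+22-2, …, 35+2-2, 26+0) = 42
v[9] = max(2+42-2, 5+35-2, 9+25-2, …, 26+2-2, 49+0) = 49
v[10] = max(2+49-2, 5+42-2, 9+35-2, …, 49+2-2, 24+0) = 49
v[11] = max(2+49-2, 5+49-2, 9+42-2, …, 24+2-2, 39+0) = 55
One optimal plan: pieces 7 + 4 (1 cut) → ¢57 − ¢2 = ¢55.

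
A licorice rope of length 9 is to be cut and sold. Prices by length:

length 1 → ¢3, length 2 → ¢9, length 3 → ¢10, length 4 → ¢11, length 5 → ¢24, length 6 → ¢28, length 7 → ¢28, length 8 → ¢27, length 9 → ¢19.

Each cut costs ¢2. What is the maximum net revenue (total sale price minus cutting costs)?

38

Let v[k] be the best obtainable value from length k. For each k, try every first piece i and keep the best of price[i] + v[k−i] minus the 2 cut fee when i<k.
v[1] = 3
v[2] = 9
v[3] = 10  (first piece 1, then v[2]=9)
v[4] = 16  (first piece 2, then v[2]=9)
v[5] = 24
v[6] = 28
v[7] = 31  (first piece 2, then v[5]=24)
v[8] = 35  (first piece 2, then v[6]=28)
v[9] = 38  (first piece 2, then v[7]=31)
One optimal plan: pieces 5 + 2 + 2 (2 cuts) → ¢42 − ¢4 = ¢38.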